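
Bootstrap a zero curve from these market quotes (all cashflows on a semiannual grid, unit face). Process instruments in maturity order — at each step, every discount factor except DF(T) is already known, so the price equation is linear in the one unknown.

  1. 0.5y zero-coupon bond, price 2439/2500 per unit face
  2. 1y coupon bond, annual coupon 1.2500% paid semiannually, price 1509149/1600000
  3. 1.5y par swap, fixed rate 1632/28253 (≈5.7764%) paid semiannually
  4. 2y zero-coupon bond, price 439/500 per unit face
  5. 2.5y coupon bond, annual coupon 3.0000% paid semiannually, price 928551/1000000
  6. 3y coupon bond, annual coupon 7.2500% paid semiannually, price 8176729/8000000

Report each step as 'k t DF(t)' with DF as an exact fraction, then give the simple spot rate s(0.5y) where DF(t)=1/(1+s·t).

step 1 [0.5y] zero: DF = P = 2439/2500 ≈ 0.975600
step 2 [1y] bond c/2=1/160: DF=(1509149/1600000 − 1/160·(0.975600))/(1+1/160) = 9313/10000 ≈ 0.931300
step 3 [1.5y] swap r/2=816/28253: DF=(1 − 816/28253·(0.975600+0.931300))/(1+816/28253) = 574/625 ≈ 0.918400
step 4 [2y] zero: DF = P = 439/500 ≈ 0.878000
step 5 [2.5y] bond c/2=3/200: DF=(928551/1000000 − 3/200·(0.975600+0.931300+0.918400+0.878000))/(1+3/200) = 8601/10000 ≈ 0.860100
step 6 [3y] bond c/2=29/800: DF=(8176729/8000000 − 29/800·(0.975600+0.931300+0.918400+0.878000+0.860100))/(1+29/800) = 8267/10000 ≈ 0.826700

1 1/2 2439/2500
2 1 9313/10000
3 3/2 574/625
4 2 439/500
5 5/2 8601/10000
6 3 8267/10000
s(0.5y) = (1/(2439/2500) − 1)/(1/2) = 122/2439 ≈ 5.0021%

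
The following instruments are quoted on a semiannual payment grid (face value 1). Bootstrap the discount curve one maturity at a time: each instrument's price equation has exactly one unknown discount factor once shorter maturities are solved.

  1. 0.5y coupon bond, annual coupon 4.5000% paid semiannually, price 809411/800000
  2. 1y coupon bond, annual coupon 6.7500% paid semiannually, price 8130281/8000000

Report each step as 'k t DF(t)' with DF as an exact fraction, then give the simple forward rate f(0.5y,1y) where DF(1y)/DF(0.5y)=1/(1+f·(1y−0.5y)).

1 1/2 1979/2000
2 1 2377/2500
f(0.5y,1y) = ((1979/2000)/(2377/2500) − 1)/(1/2) = 387/4754 ≈ 8.1405%

step 1 [0.5y] bond c/2=9/400: DF=(809411/800000 − 9/400·(0))/(1+9/400) = 1979/2000 ≈ 0.989500
step 2 [1y] bond c/2=27/800: DF=(8130281/8000000 − 27/800·(0.989500))/(1+27/800) = 2377/2500 ≈ 0.950800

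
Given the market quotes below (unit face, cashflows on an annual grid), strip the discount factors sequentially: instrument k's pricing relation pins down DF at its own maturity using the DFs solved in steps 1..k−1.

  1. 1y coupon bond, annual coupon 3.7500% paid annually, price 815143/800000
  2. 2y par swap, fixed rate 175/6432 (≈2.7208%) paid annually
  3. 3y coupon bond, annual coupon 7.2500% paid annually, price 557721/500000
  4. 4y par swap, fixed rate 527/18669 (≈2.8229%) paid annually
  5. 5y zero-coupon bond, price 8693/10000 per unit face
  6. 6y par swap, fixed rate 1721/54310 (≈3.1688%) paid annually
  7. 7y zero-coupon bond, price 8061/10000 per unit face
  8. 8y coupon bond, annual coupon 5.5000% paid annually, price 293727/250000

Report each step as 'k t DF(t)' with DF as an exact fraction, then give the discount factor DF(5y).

1 1 9821/10000
2 2 379/400
3 3 1137/1250
4 4 4473/5000
5 5 8693/10000
6 6 8279/10000
7 7 8061/10000
8 8 1577/2000
DF(5y) = 8693/10000 ≈ 0.869300

step 1 [1y] bond c/1=3/80: DF=(815143/800000 − 3/80·(0))/(1+3/80) = 9821/10000 ≈ 0.982100
step 2 [2y] swap r/1=175/6432: DF=(1 − 175/6432·(0.982100))/(1+175/6432) = 379/400 ≈ 0.947500
step 3 [3y] bond c/1=29/400: DF=(557721/500000 − 29/400·(0.982100+0.947500))/(1+29/400) = 1137/1250 ≈ 0.909600
step 4 [4y] swap r/1=527/18669: DF=(1 − 527/18669·(0.982100+0.947500+0.909600))/(1+527/18669) = 4473/5000 ≈ 0.894600
step 5 [5y] zero: DF = P = 8693/10000 ≈ 0.869300
step 6 [6y] swap r/1=1721/54310: DF=(1 − 1721/54310·(0.982100+0.947500+0.909600+0.894600+0.869300))/(1+1721/54310) = 8279/10000 ≈ 0.827900
step 7 [7y] zero: DF = P = 8061/10000 ≈ 0.806100
step 8 [8y] bond c/1=11/200: DF=(293727/250000 − 11/200·(0.982100+0.947500+0.909600+0.894600+0.869300+0.827900+0.806100))/(1+11/200) = 1577/2000 ≈ 0.788500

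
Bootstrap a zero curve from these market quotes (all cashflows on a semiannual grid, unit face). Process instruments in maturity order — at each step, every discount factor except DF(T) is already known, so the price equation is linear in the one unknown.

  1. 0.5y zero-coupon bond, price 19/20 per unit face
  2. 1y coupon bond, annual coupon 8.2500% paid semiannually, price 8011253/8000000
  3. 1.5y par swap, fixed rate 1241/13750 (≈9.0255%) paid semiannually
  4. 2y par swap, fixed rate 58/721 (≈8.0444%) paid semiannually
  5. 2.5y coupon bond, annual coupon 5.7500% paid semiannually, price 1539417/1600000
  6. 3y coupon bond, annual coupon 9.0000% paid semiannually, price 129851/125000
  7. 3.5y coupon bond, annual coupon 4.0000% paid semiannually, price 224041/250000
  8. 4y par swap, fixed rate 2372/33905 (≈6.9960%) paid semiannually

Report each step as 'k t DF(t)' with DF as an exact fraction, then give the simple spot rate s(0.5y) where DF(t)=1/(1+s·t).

1 1/2 19/20
2 1 9241/10000
3 3/2 8759/10000
4 2 171/200
5 5/2 1669/2000
6 3 8029/10000
7 7/2 3879/5000
8 4 1907/2500
s(0.5y) = (1/(19/20) − 1)/(1/2) = 2/19 ≈ 10.5263%

step 1 [0.5y] zero: DF = P = 19/20 ≈ 0.950000
step 2 [1y] bond c/2=33/800: DF=(8011253/8000000 − 33/800·(0.950000))/(1+33/800) = 9241/10000 ≈ 0.924100
step 3 [1.5y] swap r/2=1241/27500: DF=(1 − 1241/27500·(0.950000+0.924100))/(1+1241/27500) = 8759/10000 ≈ 0.875900
step 4 [2y] swap r/2=29/721: DF=(1 − 29/721·(0.950000+0.924100+0.875900))/(1+29/721) = 171/200 ≈ 0.855000
step 5 [2.5y] bond c/2=23/800: DF=(1539417/1600000 − 23/800·(0.950000+0.924100+0.875900+0.855000))/(1+23/800) = 1669/2000 ≈ 0.834500
step 6 [3y] bond c/2=9/200: DF=(129851/125000 − 9/200·(0.950000+0.924100+0.875900+0.855000+0.834500))/(1+9/200) = 8029/10000 ≈ 0.802900
step 7 [3.5y] bond c/2=1/50: DF=(224041/250000 − 1/50·(0.950000+0.924100+0.875900+0.855000+0.834500+0.802900))/(1+1/50) = 3879/5000 ≈ 0.775800
step 8 [4y] swap r/2=1186/33905: DF=(1 − 1186/33905·(0.950000+0.924100+0.875900+0.855000+0.834500+0.802900+0.775800))/(1+1186/33905) = 1907/2500 ≈ 0.762800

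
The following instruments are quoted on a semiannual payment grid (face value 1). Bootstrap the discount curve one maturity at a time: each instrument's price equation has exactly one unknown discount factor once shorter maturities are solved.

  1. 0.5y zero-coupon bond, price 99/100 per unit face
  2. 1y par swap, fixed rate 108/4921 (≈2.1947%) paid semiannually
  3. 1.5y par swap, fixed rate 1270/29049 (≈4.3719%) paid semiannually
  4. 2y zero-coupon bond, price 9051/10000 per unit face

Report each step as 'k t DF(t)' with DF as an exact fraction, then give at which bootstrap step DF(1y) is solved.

1 1/2 99/100
2 1 1223/1250
3 3/2 1873/2000
4 2 9051/10000
DF(1y) is solved at step 2

step 1 [0.5y] zero: DF = P = 99/100 ≈ 0.990000
step 2 [1y] swap r/2=54/4921: DF=(1 − 54/4921·(0.990000))/(1+54/4921) = 1223/1250 ≈ 0.978400
step 3 [1.5y] swap r/2=635/29049: DF=(1 − 635/29049·(0.990000+0.978400))/(1+635/29049) = 1873/2000 ≈ 0.936500
step 4 [2y] zero: DF = P = 9051/10000 ≈ 0.905100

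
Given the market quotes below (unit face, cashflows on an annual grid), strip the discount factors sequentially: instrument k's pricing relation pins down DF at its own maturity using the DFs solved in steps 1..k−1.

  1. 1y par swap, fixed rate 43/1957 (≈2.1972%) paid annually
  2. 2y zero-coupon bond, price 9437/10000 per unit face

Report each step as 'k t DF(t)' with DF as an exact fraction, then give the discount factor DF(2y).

step 1 [1y] swap r/1=43/1957: DF=(1 − 43/1957·(0))/(1+43/1957) = 1957/2000 ≈ 0.978500
step 2 [2y] zero: DF = P = 9437/10000 ≈ 0.943700

1 1 1957/2000
2 2 9437/10000
DF(2y) = 9437/10000 ≈ 0.943700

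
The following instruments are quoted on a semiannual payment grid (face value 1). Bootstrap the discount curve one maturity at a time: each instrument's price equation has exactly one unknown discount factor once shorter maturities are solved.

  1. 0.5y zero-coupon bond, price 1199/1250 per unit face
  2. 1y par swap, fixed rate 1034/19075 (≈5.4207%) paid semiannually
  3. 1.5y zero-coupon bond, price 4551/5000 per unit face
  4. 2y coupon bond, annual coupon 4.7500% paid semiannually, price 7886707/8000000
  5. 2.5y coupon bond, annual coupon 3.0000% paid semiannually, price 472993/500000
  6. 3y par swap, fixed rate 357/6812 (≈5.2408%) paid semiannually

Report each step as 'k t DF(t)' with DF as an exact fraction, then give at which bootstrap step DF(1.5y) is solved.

step 1 [0.5y] zero: DF = P = 1199/1250 ≈ 0.959200
step 2 [1y] swap r/2=517/19075: DF=(1 − 517/19075·(0.959200))/(1+517/19075) = 9483/10000 ≈ 0.948300
step 3 [1.5y] zero: DF = P = 4551/5000 ≈ 0.910200
step 4 [2y] bond c/2=19/800: DF=(7886707/8000000 − 19/800·(0.959200+0.948300+0.910200))/(1+19/800) = 561/625 ≈ 0.897600
step 5 [2.5y] bond c/2=3/200: DF=(472993/500000 − 3/200·(0.959200+0.948300+0.910200+0.897600))/(1+3/200) = 8771/10000 ≈ 0.877100
step 6 [3y] swap r/2=357/13624: DF=(1 − 357/13624·(0.959200+0.948300+0.910200+0.897600+0.877100))/(1+357/13624) = 2143/2500 ≈ 0.857200

1 1/2 1199/1250
2 1 9483/10000
3 3/2 4551/5000
4 2 561/625
5 5/2 8771/10000
6 3 2143/2500
DF(1.5y) is solved at step 3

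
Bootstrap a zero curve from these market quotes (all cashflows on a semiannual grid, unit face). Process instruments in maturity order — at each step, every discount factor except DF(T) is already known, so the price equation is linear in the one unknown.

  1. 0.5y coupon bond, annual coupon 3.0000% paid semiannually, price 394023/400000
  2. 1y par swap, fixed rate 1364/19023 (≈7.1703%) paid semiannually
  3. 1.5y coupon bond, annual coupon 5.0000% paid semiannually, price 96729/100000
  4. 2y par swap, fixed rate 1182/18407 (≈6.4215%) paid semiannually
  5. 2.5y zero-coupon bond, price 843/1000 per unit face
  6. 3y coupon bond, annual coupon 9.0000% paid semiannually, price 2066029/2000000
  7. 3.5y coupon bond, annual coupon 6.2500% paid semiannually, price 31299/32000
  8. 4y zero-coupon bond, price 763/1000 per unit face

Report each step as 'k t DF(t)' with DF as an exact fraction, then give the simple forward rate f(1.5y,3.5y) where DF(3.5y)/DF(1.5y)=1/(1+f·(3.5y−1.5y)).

1 1/2 1941/2000
2 1 4659/5000
3 3/2 8973/10000
4 2 4409/5000
5 5/2 843/1000
6 3 7937/10000
7 7/2 7873/10000
8 4 763/1000
f(1.5y,3.5y) = ((8973/10000)/(7873/10000) − 1)/(2) = 550/7873 ≈ 6.9859%

step 1 [0.5y] bond c/2=3/200: DF=(394023/400000 − 3/200·(0))/(1+3/200) = 1941/2000 ≈ 0.970500
step 2 [1y] swap r/2=682/19023: DF=(1 − 682/19023·(0.970500))/(1+682/19023) = 4659/5000 ≈ 0.931800
step 3 [1.5y] bond c/2=1/40: DF=(96729/100000 − 1/40·(0.970500+0.931800))/(1+1/40) = 8973/10000 ≈ 0.897300
step 4 [2y] swap r/2=591/18407: DF=(1 − 591/18407·(0.970500+0.931800+0.897300))/(1+591/18407) = 4409/5000 ≈ 0.881800
step 5 [2.5y] zero: DF = P = 843/1000 ≈ 0.843000
step 6 [3y] bond c/2=9/200: DF=(2066029/2000000 − 9/200·(0.970500+0.931800+0.897300+0.881800+0.843000))/(1+9/200) = 7937/10000 ≈ 0.793700
step 7 [3.5y] bond c/2=1/32: DF=(31299/32000 − 1/32·(0.970500+0.931800+0.897300+0.881800+0.843000+0.793700))/(1+1/32) = 7873/10000 ≈ 0.787300
step 8 [4y] zero: DF = P = 763/1000 ≈ 0.763000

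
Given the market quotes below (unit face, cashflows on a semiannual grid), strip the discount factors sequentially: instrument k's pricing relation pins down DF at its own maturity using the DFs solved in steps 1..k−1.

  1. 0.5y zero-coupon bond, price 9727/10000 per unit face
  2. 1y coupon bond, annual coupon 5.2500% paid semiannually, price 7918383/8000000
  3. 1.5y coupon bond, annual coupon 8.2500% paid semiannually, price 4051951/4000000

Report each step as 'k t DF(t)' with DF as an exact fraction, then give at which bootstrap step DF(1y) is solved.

1 1/2 9727/10000
2 1 2349/2500
3 3/2 8971/10000
DF(1y) is solved at step 2

step 1 [0.5y] zero: DF = P = 9727/10000 ≈ 0.972700
step 2 [1y] bond c/2=21/800: DF=(7918383/8000000 − 21/800·(0.972700))/(1+21/800) = 2349/2500 ≈ 0.939600
step 3 [1.5y] bond c/2=33/800: DF=(4051951/4000000 − 33/800·(0.972700+0.939600))/(1+33/800) = 8971/10000 ≈ 0.897100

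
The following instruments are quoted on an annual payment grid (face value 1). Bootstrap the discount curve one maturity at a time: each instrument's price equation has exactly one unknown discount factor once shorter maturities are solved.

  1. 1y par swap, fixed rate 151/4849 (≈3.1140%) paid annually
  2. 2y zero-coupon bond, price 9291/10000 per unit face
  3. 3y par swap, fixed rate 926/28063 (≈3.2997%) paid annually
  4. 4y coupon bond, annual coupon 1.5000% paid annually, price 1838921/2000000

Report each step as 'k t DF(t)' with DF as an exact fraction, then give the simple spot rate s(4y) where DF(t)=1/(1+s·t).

1 1 4849/5000
2 2 9291/10000
3 3 4537/5000
4 4 2161/2500
s(4y) = (1/(2161/2500) − 1)/(4) = 339/8644 ≈ 3.9218%

step 1 [1y] swap r/1=151/4849: DF=(1 − 151/4849·(0))/(1+151/4849) = 4849/5000 ≈ 0.969800
step 2 [2y] zero: DF = P = 9291/10000 ≈ 0.929100
step 3 [3y] swap r/1=926/28063: DF=(1 − 926/28063·(0.969800+0.929100))/(1+926/28063) = 4537/5000 ≈ 0.907400
step 4 [4y] bond c/1=3/200: DF=(1838921/2000000 − 3/200·(0.969800+0.929100+0.907400))/(1+3/200) = 2161/2500 ≈ 0.864400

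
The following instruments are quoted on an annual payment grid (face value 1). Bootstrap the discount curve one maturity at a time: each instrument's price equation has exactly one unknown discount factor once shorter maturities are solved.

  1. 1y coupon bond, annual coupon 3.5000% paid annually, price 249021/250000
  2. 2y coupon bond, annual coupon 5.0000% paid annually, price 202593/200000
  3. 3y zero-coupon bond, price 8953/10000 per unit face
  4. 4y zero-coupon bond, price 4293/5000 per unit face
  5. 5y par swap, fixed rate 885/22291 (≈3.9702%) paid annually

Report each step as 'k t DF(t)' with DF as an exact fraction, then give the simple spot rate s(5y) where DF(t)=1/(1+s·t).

step 1 [1y] bond c/1=7/200: DF=(249021/250000 − 7/200·(0))/(1+7/200) = 1203/1250 ≈ 0.962400
step 2 [2y] bond c/1=1/20: DF=(202593/200000 − 1/20·(0.962400))/(1+1/20) = 9189/10000 ≈ 0.918900
step 3 [3y] zero: DF = P = 8953/10000 ≈ 0.895300
step 4 [4y] zero: DF = P = 4293/5000 ≈ 0.858600
step 5 [5y] swap r/1=885/22291: DF=(1 − 885/22291·(0.962400+0.918900+0.895300+0.858600))/(1+885/22291) = 823/1000 ≈ 0.823000

1 1 1203/1250
2 2 9189/10000
3 3 8953/10000
4 4 4293/5000
5 5 823/1000
s(5y) = (1/(823/1000) − 1)/(5) = 177/4115 ≈ 4.3013%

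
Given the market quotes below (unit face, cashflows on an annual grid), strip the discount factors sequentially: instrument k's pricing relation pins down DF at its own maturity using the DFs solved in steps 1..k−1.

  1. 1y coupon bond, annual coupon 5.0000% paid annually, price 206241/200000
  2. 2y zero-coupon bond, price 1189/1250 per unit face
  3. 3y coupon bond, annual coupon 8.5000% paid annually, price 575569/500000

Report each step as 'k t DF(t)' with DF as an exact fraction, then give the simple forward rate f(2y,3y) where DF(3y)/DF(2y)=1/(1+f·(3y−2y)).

1 1 9821/10000
2 2 1189/1250
3 3 1819/2000
f(2y,3y) = ((1189/1250)/(1819/2000) − 1)/(1) = 417/9095 ≈ 4.5849%

step 1 [1y] bond c/1=1/20: DF=(206241/200000 − 1/20·(0))/(1+1/20) = 9821/10000 ≈ 0.982100
step 2 [2y] zero: DF = P = 1189/1250 ≈ 0.951200
step 3 [3y] bond c/1=17/200: DF=(575569/500000 − 17/200·(0.982100+0.951200))/(1+17/200) = 1819/2000 ≈ 0.909500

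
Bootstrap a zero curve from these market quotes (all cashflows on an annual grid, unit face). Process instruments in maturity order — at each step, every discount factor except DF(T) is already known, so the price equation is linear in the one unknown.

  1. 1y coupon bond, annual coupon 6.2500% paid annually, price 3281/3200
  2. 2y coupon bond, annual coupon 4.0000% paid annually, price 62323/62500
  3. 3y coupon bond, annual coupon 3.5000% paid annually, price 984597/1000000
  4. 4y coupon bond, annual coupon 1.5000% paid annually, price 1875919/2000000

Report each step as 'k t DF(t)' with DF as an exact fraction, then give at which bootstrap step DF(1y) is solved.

1 1 193/200
2 2 9217/10000
3 3 71/80
4 4 8831/10000
DF(1y) is solved at step 1

step 1 [1y] bond c/1=1/16: DF=(3281/3200 − 1/16·(0))/(1+1/16) = 193/200 ≈ 0.965000
step 2 [2y] bond c/1=1/25: DF=(62323/62500 − 1/25·(0.965000))/(1+1/25) = 9217/10000 ≈ 0.921700
step 3 [3y] bond c/1=7/200: DF=(984597/1000000 − 7/200·(0.965000+0.921700))/(1+7/200) = 71/80 ≈ 0.887500
step 4 [4y] bond c/1=3/200: DF=(1875919/2000000 − 3/200·(0.965000+0.921700+0.887500))/(1+3/200) = 8831/10000 ≈ 0.883100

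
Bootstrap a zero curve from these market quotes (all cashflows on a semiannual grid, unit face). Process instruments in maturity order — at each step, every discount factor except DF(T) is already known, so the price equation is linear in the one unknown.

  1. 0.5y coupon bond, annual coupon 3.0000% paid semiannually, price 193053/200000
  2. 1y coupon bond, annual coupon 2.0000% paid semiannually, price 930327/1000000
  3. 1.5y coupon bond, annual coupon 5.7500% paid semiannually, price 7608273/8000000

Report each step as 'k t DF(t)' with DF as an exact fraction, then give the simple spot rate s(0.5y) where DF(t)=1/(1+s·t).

step 1 [0.5y] bond c/2=3/200: DF=(193053/200000 − 3/200·(0))/(1+3/200) = 951/1000 ≈ 0.951000
step 2 [1y] bond c/2=1/100: DF=(930327/1000000 − 1/100·(0.951000))/(1+1/100) = 9117/10000 ≈ 0.911700
step 3 [1.5y] bond c/2=23/800: DF=(7608273/8000000 − 23/800·(0.951000+0.911700))/(1+23/800) = 2181/2500 ≈ 0.872400

1 1/2 951/1000
2 1 9117/10000
3 3/2 2181/2500
s(0.5y) = (1/(951/1000) − 1)/(1/2) = 98/951 ≈ 10.3049%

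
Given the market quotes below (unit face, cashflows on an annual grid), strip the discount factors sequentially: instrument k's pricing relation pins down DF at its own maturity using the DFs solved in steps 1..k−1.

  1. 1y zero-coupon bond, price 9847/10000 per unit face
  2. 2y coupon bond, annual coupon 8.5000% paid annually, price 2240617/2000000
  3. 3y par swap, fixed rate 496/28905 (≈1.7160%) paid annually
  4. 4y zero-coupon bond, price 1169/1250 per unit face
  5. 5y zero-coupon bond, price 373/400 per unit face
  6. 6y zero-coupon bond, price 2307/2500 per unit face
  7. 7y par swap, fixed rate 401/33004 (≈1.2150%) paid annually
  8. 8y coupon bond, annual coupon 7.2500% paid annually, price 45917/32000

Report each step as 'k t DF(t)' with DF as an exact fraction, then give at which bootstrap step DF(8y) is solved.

step 1 [1y] zero: DF = P = 9847/10000 ≈ 0.984700
step 2 [2y] bond c/1=17/200: DF=(2240617/2000000 − 17/200·(0.984700))/(1+17/200) = 4777/5000 ≈ 0.955400
step 3 [3y] swap r/1=496/28905: DF=(1 − 496/28905·(0.984700+0.955400))/(1+496/28905) = 594/625 ≈ 0.950400
step 4 [4y] zero: DF = P = 1169/1250 ≈ 0.935200
step 5 [5y] zero: DF = P = 373/400 ≈ 0.932500
step 6 [6y] zero: DF = P = 2307/2500 ≈ 0.922800
step 7 [7y] swap r/1=401/33004: DF=(1 − 401/33004·(0.984700+0.955400+0.950400+0.935200+0.932500+0.922800))/(1+401/33004) = 4599/5000 ≈ 0.919800
step 8 [8y] bond c/1=29/400: DF=(45917/32000 − 29/400·(0.984700+0.955400+0.950400+0.935200+0.932500+0.922800+0.919800))/(1+29/400) = 8917/10000 ≈ 0.891700

1 1 9847/10000
2 2 4777/5000
3 3 594/625
4 4 1169/1250
5 5 373/400
6 6 2307/2500
7 7 4599/5000
8 8 8917/10000
DF(8y) is solved at step 8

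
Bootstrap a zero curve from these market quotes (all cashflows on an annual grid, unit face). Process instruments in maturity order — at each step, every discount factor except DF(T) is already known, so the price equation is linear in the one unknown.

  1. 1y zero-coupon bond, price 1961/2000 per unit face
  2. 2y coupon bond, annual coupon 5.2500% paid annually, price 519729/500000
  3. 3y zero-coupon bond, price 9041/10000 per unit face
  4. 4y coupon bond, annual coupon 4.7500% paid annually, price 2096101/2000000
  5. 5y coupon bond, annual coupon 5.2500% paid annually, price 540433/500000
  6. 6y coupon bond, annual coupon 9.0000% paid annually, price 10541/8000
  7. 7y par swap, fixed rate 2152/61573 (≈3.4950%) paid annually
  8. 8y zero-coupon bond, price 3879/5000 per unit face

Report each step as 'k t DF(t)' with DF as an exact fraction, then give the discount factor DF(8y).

step 1 [1y] zero: DF = P = 1961/2000 ≈ 0.980500
step 2 [2y] bond c/1=21/400: DF=(519729/500000 − 21/400·(0.980500))/(1+21/400) = 9387/10000 ≈ 0.938700
step 3 [3y] zero: DF = P = 9041/10000 ≈ 0.904100
step 4 [4y] bond c/1=19/400: DF=(2096101/2000000 − 19/400·(0.980500+0.938700+0.904100))/(1+19/400) = 349/400 ≈ 0.872500
step 5 [5y] bond c/1=21/400: DF=(540433/500000 − 21/400·(0.980500+0.938700+0.904100+0.872500))/(1+21/400) = 4213/5000 ≈ 0.842600
step 6 [6y] bond c/1=9/100: DF=(10541/8000 − 9/100·(0.980500+0.938700+0.904100+0.872500+0.842600))/(1+9/100) = 8341/10000 ≈ 0.834100
step 7 [7y] swap r/1=2152/61573: DF=(1 − 2152/61573·(0.980500+0.938700+0.904100+0.872500+0.842600+0.834100))/(1+2152/61573) = 981/1250 ≈ 0.784800
step 8 [8y] zero: DF = P = 3879/5000 ≈ 0.775800

1 1 1961/2000
2 2 9387/10000
3 3 9041/10000
4 4 349/400
5 5 4213/5000
6 6 8341/10000
7 7 981/1250
8 8 3879/5000
DF(8y) = 3879/5000 ≈ 0.775800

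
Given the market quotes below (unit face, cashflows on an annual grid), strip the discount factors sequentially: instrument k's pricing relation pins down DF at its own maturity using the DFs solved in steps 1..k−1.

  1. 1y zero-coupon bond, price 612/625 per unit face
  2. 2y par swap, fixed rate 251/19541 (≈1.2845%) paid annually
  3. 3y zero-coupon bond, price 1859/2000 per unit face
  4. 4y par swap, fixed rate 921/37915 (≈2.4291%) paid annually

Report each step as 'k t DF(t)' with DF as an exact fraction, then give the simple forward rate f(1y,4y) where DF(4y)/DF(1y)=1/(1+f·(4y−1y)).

step 1 [1y] zero: DF = P = 612/625 ≈ 0.979200
step 2 [2y] swap r/1=251/19541: DF=(1 − 251/19541·(0.979200))/(1+251/19541) = 9749/10000 ≈ 0.974900
step 3 [3y] zero: DF = P = 1859/2000 ≈ 0.929500
step 4 [4y] swap r/1=921/37915: DF=(1 − 921/37915·(0.979200+0.974900+0.929500))/(1+921/37915) = 9079/10000 ≈ 0.907900

1 1 612/625
2 2 9749/10000
3 3 1859/2000
4 4 9079/10000
f(1y,4y) = ((612/625)/(9079/10000) − 1)/(3) = 713/27237 ≈ 2.6178%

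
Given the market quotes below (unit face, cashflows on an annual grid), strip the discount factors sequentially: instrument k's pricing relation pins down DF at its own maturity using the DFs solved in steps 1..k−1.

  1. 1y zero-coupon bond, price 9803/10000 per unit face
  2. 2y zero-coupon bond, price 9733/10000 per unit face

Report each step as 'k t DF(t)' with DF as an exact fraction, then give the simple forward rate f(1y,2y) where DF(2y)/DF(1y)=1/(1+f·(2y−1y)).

step 1 [1y] zero: DF = P = 9803/10000 ≈ 0.980300
step 2 [2y] zero: DF = P = 9733/10000 ≈ 0.973300

1 1 9803/10000
2 2 9733/10000
f(1y,2y) = ((9803/10000)/(9733/10000) − 1)/(1) = 70/9733 ≈ 0.7192%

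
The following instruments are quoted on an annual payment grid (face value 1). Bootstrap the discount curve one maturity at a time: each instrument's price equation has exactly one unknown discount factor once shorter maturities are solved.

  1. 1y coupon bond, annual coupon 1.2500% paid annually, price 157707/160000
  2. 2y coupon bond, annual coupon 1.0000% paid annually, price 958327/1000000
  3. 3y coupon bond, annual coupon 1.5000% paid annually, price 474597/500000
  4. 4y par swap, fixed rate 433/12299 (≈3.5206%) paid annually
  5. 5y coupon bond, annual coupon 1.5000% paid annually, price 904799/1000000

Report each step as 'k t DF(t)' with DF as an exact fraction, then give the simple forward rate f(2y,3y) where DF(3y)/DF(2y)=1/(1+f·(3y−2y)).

step 1 [1y] bond c/1=1/80: DF=(157707/160000 − 1/80·(0))/(1+1/80) = 1947/2000 ≈ 0.973500
step 2 [2y] bond c/1=1/100: DF=(958327/1000000 − 1/100·(0.973500))/(1+1/100) = 587/625 ≈ 0.939200
step 3 [3y] bond c/1=3/200: DF=(474597/500000 − 3/200·(0.973500+0.939200))/(1+3/200) = 9069/10000 ≈ 0.906900
step 4 [4y] swap r/1=433/12299: DF=(1 − 433/12299·(0.973500+0.939200+0.906900))/(1+433/12299) = 8701/10000 ≈ 0.870100
step 5 [5y] bond c/1=3/200: DF=(904799/1000000 − 3/200·(0.973500+0.939200+0.906900+0.870100))/(1+3/200) = 8369/10000 ≈ 0.836900

1 1 1947/2000
2 2 587/625
3 3 9069/10000
4 4 8701/10000
5 5 8369/10000
f(2y,3y) = ((587/625)/(9069/10000) − 1)/(1) = 323/9069 ≈ 3.5616%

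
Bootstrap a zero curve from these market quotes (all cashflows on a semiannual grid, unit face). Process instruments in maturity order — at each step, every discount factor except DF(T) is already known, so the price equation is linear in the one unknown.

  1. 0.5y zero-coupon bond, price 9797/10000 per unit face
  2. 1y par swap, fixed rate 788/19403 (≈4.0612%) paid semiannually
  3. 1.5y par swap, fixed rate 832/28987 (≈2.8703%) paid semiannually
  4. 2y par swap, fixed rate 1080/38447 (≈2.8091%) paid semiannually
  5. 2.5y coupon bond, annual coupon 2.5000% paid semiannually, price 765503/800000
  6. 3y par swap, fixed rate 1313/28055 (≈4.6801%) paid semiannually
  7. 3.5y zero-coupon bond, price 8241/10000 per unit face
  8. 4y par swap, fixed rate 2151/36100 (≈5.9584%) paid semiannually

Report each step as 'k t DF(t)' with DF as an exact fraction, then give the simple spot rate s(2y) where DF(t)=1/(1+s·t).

1 1/2 9797/10000
2 1 4803/5000
3 3/2 599/625
4 2 473/500
5 5/2 561/625
6 3 8687/10000
7 7/2 8241/10000
8 4 7849/10000
s(2y) = (1/(473/500) − 1)/(2) = 27/946 ≈ 2.8541%

step 1 [0.5y] zero: DF = P = 9797/10000 ≈ 0.979700
step 2 [1y] swap r/2=394/19403: DF=(1 − 394/19403·(0.979700))/(1+394/19403) = 4803/5000 ≈ 0.960600
step 3 [1.5y] swap r/2=416/28987: DF=(1 − 416/28987·(0.979700+0.960600))/(1+416/28987) = 599/625 ≈ 0.958400
step 4 [2y] swap r/2=540/38447: DF=(1 − 540/38447·(0.979700+0.960600+0.958400))/(1+540/38447) = 473/500 ≈ 0.946000
step 5 [2.5y] bond c/2=1/80: DF=(765503/800000 − 1/80·(0.979700+0.960600+0.958400+0.946000))/(1+1/80) = 561/625 ≈ 0.897600
step 6 [3y] swap r/2=1313/56110: DF=(1 − 1313/56110·(0.979700+0.960600+0.958400+0.946000+0.897600))/(1+1313/56110) = 8687/10000 ≈ 0.868700
step 7 [3.5y] zero: DF = P = 8241/10000 ≈ 0.824100
step 8 [4y] swap r/2=2151/72200: DF=(1 − 2151/72200·(0.979700+0.960600+0.958400+0.946000+0.897600+0.868700+0.824100))/(1+2151/72200) = 7849/10000 ≈ 0.784900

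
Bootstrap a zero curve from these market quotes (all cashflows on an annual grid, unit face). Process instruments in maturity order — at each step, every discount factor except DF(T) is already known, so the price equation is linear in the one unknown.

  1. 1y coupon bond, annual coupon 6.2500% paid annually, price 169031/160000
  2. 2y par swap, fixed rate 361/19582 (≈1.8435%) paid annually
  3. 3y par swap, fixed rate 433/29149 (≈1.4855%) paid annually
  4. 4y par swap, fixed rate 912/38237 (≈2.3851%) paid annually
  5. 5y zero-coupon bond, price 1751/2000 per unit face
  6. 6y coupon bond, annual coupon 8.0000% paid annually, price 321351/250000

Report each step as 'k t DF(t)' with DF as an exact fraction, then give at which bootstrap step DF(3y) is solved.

step 1 [1y] bond c/1=1/16: DF=(169031/160000 − 1/16·(0))/(1+1/16) = 9943/10000 ≈ 0.994300
step 2 [2y] swap r/1=361/19582: DF=(1 − 361/19582·(0.994300))/(1+361/19582) = 9639/10000 ≈ 0.963900
step 3 [3y] swap r/1=433/29149: DF=(1 − 433/29149·(0.994300+0.963900))/(1+433/29149) = 9567/10000 ≈ 0.956700
step 4 [4y] swap r/1=912/38237: DF=(1 − 912/38237·(0.994300+0.963900+0.956700))/(1+912/38237) = 568/625 ≈ 0.908800
step 5 [5y] zero: DF = P = 1751/2000 ≈ 0.875500
step 6 [6y] bond c/1=2/25: DF=(321351/250000 − 2/25·(0.994300+0.963900+0.956700+0.908800+0.875500))/(1+2/25) = 8421/10000 ≈ 0.842100

1 1 9943/10000
2 2 9639/10000
3 3 9567/10000
4 4 568/625
5 5 1751/2000
6 6 8421/10000
DF(3y) is solved at step 3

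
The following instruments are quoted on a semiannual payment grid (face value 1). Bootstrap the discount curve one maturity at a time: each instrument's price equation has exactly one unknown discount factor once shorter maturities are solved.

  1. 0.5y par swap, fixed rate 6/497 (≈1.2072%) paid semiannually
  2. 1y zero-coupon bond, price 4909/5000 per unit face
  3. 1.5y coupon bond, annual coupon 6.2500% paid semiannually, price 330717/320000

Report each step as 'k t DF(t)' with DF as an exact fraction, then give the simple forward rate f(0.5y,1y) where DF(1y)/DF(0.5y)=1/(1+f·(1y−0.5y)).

1 1/2 497/500
2 1 4909/5000
3 3/2 9423/10000
f(0.5y,1y) = ((497/500)/(4909/5000) − 1)/(1/2) = 122/4909 ≈ 2.4852%

step 1 [0.5y] swap r/2=3/497: DF=(1 − 3/497·(0))/(1+3/497) = 497/500 ≈ 0.994000
step 2 [1y] zero: DF = P = 4909/5000 ≈ 0.981800
step 3 [1.5y] bond c/2=1/32: DF=(330717/320000 − 1/32·(0.994000+0.981800))/(1+1/32) = 9423/10000 ≈ 0.942300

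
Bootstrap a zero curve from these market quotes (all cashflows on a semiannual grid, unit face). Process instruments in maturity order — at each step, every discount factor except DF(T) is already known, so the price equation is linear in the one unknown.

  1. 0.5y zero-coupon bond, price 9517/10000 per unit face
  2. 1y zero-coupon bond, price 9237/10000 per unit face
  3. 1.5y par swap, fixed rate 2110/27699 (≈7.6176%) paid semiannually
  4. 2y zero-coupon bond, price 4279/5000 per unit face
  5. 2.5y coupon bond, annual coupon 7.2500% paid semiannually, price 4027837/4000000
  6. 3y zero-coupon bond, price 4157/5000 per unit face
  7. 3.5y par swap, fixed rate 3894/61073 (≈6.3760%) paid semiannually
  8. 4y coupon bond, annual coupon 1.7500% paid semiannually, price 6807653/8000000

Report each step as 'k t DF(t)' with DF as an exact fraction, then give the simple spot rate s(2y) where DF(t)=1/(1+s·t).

step 1 [0.5y] zero: DF = P = 9517/10000 ≈ 0.951700
step 2 [1y] zero: DF = P = 9237/10000 ≈ 0.923700
step 3 [1.5y] swap r/2=1055/27699: DF=(1 − 1055/27699·(0.951700+0.923700))/(1+1055/27699) = 1789/2000 ≈ 0.894500
step 4 [2y] zero: DF = P = 4279/5000 ≈ 0.855800
step 5 [2.5y] bond c/2=29/800: DF=(4027837/4000000 − 29/800·(0.951700+0.923700+0.894500+0.855800))/(1+29/800) = 8449/10000 ≈ 0.844900
step 6 [3y] zero: DF = P = 4157/5000 ≈ 0.831400
step 7 [3.5y] swap r/2=1947/61073: DF=(1 − 1947/61073·(0.951700+0.923700+0.894500+0.855800+0.844900+0.831400))/(1+1947/61073) = 8053/10000 ≈ 0.805300
step 8 [4y] bond c/2=7/800: DF=(6807653/8000000 − 7/800·(0.951700+0.923700+0.894500+0.855800+0.844900+0.831400+0.805300))/(1+7/800) = 3953/5000 ≈ 0.790600

1 1/2 9517/10000
2 1 9237/10000
3 3/2 1789/2000
4 2 4279/5000
5 5/2 8449/10000
6 3 4157/5000
7 7/2 8053/10000
8 4 3953/5000
s(2y) = (1/(4279/5000) − 1)/(2) = 721/8558 ≈ 8.4249%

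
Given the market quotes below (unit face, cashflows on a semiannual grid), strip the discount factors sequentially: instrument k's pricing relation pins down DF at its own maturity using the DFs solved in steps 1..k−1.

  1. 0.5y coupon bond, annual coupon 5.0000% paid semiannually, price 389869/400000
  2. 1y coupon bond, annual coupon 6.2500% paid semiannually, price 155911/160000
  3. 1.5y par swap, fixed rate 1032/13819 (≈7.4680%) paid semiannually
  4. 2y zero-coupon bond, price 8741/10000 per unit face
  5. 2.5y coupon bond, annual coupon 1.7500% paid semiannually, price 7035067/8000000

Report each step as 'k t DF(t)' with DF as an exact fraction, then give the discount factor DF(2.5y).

1 1/2 9509/10000
2 1 9161/10000
3 3/2 1121/1250
4 2 8741/10000
5 5/2 4201/5000
DF(2.5y) = 4201/5000 ≈ 0.840200

step 1 [0.5y] bond c/2=1/40: DF=(389869/400000 − 1/40·(0))/(1+1/40) = 9509/10000 ≈ 0.950900
step 2 [1y] bond c/2=1/32: DF=(155911/160000 − 1/32·(0.950900))/(1+1/32) = 9161/10000 ≈ 0.916100
step 3 [1.5y] swap r/2=516/13819: DF=(1 − 516/13819·(0.950900+0.916100))/(1+516/13819) = 1121/1250 ≈ 0.896800
step 4 [2y] zero: DF = P = 8741/10000 ≈ 0.874100
step 5 [2.5y] bond c/2=7/800: DF=(7035067/8000000 − 7/800·(0.950900+0.916100+0.896800+0.874100))/(1+7/800) = 4201/5000 ≈ 0.840200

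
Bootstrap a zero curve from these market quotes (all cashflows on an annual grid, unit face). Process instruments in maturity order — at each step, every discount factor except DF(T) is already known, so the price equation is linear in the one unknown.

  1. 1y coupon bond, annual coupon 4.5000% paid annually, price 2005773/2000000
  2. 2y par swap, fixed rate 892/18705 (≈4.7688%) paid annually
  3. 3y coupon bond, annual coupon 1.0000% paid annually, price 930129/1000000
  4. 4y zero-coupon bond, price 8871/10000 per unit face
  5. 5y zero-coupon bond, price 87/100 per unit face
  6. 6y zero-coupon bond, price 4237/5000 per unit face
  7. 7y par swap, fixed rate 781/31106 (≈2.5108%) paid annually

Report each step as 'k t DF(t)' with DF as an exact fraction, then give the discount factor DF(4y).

1 1 9597/10000
2 2 2277/2500
3 3 564/625
4 4 8871/10000
5 5 87/100
6 6 4237/5000
7 7 4219/5000
DF(4y) = 8871/10000 ≈ 0.887100

step 1 [1y] bond c/1=9/200: DF=(2005773/2000000 − 9/200·(0))/(1+9/200) = 9597/10000 ≈ 0.959700
step 2 [2y] swap r/1=892/18705: DF=(1 − 892/18705·(0.959700))/(1+892/18705) = 2277/2500 ≈ 0.910800
step 3 [3y] bond c/1=1/100: DF=(930129/1000000 − 1/100·(0.959700+0.910800))/(1+1/100) = 564/625 ≈ 0.902400
step 4 [4y] zero: DF = P = 8871/10000 ≈ 0.887100
step 5 [5y] zero: DF = P = 87/100 ≈ 0.870000
step 6 [6y] zero: DF = P = 4237/5000 ≈ 0.847400
step 7 [7y] swap r/1=781/31106: DF=(1 − 781/31106·(0.959700+0.910800+0.902400+0.887100+0.870000+0.847400))/(1+781/31106) = 4219/5000 ≈ 0.843800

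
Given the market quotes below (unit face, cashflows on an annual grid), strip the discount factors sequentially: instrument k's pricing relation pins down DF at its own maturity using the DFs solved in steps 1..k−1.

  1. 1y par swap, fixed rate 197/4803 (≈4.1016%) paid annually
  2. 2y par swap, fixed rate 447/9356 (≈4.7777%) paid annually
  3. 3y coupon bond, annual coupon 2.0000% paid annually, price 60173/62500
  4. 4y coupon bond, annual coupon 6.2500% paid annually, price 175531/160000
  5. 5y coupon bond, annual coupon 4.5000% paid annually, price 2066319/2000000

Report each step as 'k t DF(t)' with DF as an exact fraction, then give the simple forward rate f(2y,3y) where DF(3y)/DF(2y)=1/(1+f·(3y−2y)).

1 1 4803/5000
2 2 4553/5000
3 3 567/625
4 4 8691/10000
5 5 2079/2500
f(2y,3y) = ((4553/5000)/(567/625) − 1)/(1) = 17/4536 ≈ 0.3748%

step 1 [1y] swap r/1=197/4803: DF=(1 − 197/4803·(0))/(1+197/4803) = 4803/5000 ≈ 0.960600
step 2 [2y] swap r/1=447/9356: DF=(1 − 447/9356·(0.960600))/(1+447/9356) = 4553/5000 ≈ 0.910600
step 3 [3y] bond c/1=1/50: DF=(60173/62500 − 1/50·(0.960600+0.910600))/(1+1/50) = 567/625 ≈ 0.907200
step 4 [4y] bond c/1=1/16: DF=(175531/160000 − 1/16·(0.960600+0.910600+0.907200))/(1+1/16) = 8691/10000 ≈ 0.869100
step 5 [5y] bond c/1=9/200: DF=(2066319/2000000 − 9/200·(0.960600+0.910600+0.907200+0.869100))/(1+9/200) = 2079/2500 ≈ 0.831600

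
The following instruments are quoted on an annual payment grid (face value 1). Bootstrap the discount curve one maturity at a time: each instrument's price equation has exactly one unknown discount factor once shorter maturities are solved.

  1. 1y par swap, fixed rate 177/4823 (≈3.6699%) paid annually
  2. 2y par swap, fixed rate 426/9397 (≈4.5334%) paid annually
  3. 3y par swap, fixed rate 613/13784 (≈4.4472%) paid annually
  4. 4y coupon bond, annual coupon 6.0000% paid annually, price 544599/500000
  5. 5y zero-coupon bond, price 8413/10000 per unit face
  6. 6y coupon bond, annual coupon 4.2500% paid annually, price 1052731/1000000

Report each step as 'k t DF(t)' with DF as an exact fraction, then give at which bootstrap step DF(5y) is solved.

step 1 [1y] swap r/1=177/4823: DF=(1 − 177/4823·(0))/(1+177/4823) = 4823/5000 ≈ 0.964600
step 2 [2y] swap r/1=426/9397: DF=(1 − 426/9397·(0.964600))/(1+426/9397) = 2287/2500 ≈ 0.914800
step 3 [3y] swap r/1=613/13784: DF=(1 − 613/13784·(0.964600+0.914800))/(1+613/13784) = 4387/5000 ≈ 0.877400
step 4 [4y] bond c/1=3/50: DF=(544599/500000 − 3/50·(0.964600+0.914800+0.877400))/(1+3/50) = 1743/2000 ≈ 0.871500
step 5 [5y] zero: DF = P = 8413/10000 ≈ 0.841300
step 6 [6y] bond c/1=17/400: DF=(1052731/1000000 − 17/400·(0.964600+0.914800+0.877400+0.871500+0.841300))/(1+17/400) = 2069/2500 ≈ 0.827600

1 1 4823/5000
2 2 2287/2500
3 3 4387/5000
4 4 1743/2000
5 5 8413/10000
6 6 2069/2500
DF(5y) is solved at step 5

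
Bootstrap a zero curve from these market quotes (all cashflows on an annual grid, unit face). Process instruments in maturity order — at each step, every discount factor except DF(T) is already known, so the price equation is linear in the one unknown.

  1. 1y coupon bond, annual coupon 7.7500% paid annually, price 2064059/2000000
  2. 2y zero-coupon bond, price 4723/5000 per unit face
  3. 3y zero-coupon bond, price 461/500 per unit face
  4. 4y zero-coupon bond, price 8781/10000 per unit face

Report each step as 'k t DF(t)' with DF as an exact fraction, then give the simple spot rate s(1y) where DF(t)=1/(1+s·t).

step 1 [1y] bond c/1=31/400: DF=(2064059/2000000 − 31/400·(0))/(1+31/400) = 4789/5000 ≈ 0.957800
step 2 [2y] zero: DF = P = 4723/5000 ≈ 0.944600
step 3 [3y] zero: DF = P = 461/500 ≈ 0.922000
step 4 [4y] zero: DF = P = 8781/10000 ≈ 0.878100

1 1 4789/5000
2 2 4723/5000
3 3 461/500
4 4 8781/10000
s(1y) = (1/(4789/5000) − 1)/(1) = 211/4789 ≈ 4.4059%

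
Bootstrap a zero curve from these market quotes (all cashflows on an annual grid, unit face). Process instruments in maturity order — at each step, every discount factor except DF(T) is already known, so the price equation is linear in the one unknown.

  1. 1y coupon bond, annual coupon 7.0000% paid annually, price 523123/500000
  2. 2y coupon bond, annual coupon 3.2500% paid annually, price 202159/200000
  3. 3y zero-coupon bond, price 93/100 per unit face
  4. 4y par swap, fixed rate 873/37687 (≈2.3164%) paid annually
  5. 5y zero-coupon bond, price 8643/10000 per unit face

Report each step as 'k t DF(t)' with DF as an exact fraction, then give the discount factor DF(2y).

1 1 4889/5000
2 2 4741/5000
3 3 93/100
4 4 9127/10000
5 5 8643/10000
DF(2y) = 4741/5000 ≈ 0.948200

step 1 [1y] bond c/1=7/100: DF=(523123/500000 − 7/100·(0))/(1+7/100) = 4889/5000 ≈ 0.977800
step 2 [2y] bond c/1=13/400: DF=(202159/200000 − 13/400·(0.977800))/(1+13/400) = 4741/5000 ≈ 0.948200
step 3 [3y] zero: DF = P = 93/100 ≈ 0.930000
step 4 [4y] swap r/1=873/37687: DF=(1 − 873/37687·(0.977800+0.948200+0.930000))/(1+873/37687) = 9127/10000 ≈ 0.912700
step 5 [5y] zero: DF = P = 8643/10000 ≈ 0.864300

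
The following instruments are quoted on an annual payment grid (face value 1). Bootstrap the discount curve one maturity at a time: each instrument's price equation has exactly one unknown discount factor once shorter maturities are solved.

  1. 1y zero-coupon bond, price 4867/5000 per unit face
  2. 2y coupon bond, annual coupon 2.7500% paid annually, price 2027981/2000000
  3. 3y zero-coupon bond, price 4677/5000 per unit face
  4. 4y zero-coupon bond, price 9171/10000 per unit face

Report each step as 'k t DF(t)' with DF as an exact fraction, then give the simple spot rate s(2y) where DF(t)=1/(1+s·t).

1 1 4867/5000
2 2 1201/1250
3 3 4677/5000
4 4 9171/10000
s(2y) = (1/(1201/1250) − 1)/(2) = 49/2402 ≈ 2.0400%

step 1 [1y] zero: DF = P = 4867/5000 ≈ 0.973400
step 2 [2y] bond c/1=11/400: DF=(2027981/2000000 − 11/400·(0.973400))/(1+11/400) = 1201/1250 ≈ 0.960800
step 3 [3y] zero: DF = P = 4677/5000 ≈ 0.935400
step 4 [4y] zero: DF = P = 9171/10000 ≈ 0.917100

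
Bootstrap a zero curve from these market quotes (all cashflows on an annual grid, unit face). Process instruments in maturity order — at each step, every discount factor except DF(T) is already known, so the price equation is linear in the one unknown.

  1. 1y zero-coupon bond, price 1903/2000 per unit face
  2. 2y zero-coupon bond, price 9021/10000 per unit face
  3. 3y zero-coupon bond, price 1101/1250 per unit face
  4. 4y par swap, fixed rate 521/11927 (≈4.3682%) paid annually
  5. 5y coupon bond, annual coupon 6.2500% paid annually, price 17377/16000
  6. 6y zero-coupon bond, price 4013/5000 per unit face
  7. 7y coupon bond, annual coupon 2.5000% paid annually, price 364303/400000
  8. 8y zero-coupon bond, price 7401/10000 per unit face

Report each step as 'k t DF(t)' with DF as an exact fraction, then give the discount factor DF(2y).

step 1 [1y] zero: DF = P = 1903/2000 ≈ 0.951500
step 2 [2y] zero: DF = P = 9021/10000 ≈ 0.902100
step 3 [3y] zero: DF = P = 1101/1250 ≈ 0.880800
step 4 [4y] swap r/1=521/11927: DF=(1 − 521/11927·(0.951500+0.902100+0.880800))/(1+521/11927) = 8437/10000 ≈ 0.843700
step 5 [5y] bond c/1=1/16: DF=(17377/16000 − 1/16·(0.951500+0.902100+0.880800+0.843700))/(1+1/16) = 8117/10000 ≈ 0.811700
step 6 [6y] zero: DF = P = 4013/5000 ≈ 0.802600
step 7 [7y] bond c/1=1/40: DF=(364303/400000 − 1/40·(0.951500+0.902100+0.880800+0.843700+0.811700+0.802600))/(1+1/40) = 7619/10000 ≈ 0.761900
step 8 [8y] zero: DF = P = 7401/10000 ≈ 0.740100

1 1 1903/2000
2 2 9021/10000
3 3 1101/1250
4 4 8437/10000
5 5 8117/10000
6 6 4013/5000
7 7 7619/10000
8 8 7401/10000
DF(2y) = 9021/10000 ≈ 0.902100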